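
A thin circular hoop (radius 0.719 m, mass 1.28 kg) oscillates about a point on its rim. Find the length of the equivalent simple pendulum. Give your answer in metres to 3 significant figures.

1.44 m

The equivalent simple-pendulum length is L_eq = I/(md), where I is about the pivot and d = 0.7190 m.
I_cm = mR² = 0.6617 kg·m², so I = I_cm + md² = 0.6617 + 0.6617 = 1.323 kg·m².
L_eq = 1.323/(1.28 × 0.7190) = 1.44 m.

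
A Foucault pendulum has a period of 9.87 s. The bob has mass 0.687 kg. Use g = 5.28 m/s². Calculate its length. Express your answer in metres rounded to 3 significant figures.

From T = 2π√(L/g), L = gT²/(4π²) = 5.28 × 9.870²/(4π²) = 13.0 m.

13.0 m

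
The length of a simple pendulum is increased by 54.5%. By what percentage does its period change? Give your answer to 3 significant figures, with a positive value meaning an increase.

T ∝ √L, so T'/T = √(1.545) = 1.243.
Percentage change in T = (1.243 − 1) × 100% = 24.3%.

24.3%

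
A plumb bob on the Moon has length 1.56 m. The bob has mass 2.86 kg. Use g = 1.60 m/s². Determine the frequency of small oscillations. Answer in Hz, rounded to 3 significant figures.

T = 2π√(L/g) = 2π√(1.56/1.60) = 6.204 s, so f = 1/T = 0.161 Hz.

0.161 Hz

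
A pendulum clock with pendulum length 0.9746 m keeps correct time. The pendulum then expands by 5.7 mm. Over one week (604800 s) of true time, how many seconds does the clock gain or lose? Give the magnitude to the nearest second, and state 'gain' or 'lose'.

lose 1761 s

T ∝ √L, so T'/T = √(0.98030/0.9746) = 1.00292.
In 604800 s of true time the clock registers 604800/1.00292 = 603039.1 s, so it loses 1761 s.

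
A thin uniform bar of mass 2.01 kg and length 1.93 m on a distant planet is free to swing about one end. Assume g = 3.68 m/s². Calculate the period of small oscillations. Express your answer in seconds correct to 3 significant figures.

3.72 s

For a physical pendulum T = 2π√(I/(mgd)), with d = 0.9650 m from pivot to centre of mass.
I_cm = mL²/12 = 2.01 × 1.93²/12 = 0.6239 kg·m²; I = I_cm + md² = 0.6239 + 2.01 × 0.9650² = 2.496 kg·m².
T = 2π√(2.496/(2.01 × 3.68 × 0.9650)) = 3.72 s.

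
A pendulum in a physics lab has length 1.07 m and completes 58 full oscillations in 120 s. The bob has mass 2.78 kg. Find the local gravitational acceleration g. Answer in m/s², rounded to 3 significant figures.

9.87 m/s²

T = 120/58 = 2.069 s.
From T = 2π√(L/g), g = 4π²L/T² = 4π² × 1.07/2.069² = 9.87 m/s².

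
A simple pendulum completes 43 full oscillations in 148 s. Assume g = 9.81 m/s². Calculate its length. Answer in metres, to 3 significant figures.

2.94 m

T = 148/43 = 3.442 s.
From T = 2π√(L/g), L = gT²/(4π²) = 9.81 × 3.442²/(4π²) = 2.94 m.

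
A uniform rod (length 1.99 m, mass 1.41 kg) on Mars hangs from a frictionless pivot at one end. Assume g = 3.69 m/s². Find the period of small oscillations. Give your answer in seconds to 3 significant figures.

For a physical pendulum T = 2π√(I/(mgd)), with d = 0.9950 m from pivot to centre of mass.
I_cm = mL²/12 = 1.41 × 1.99²/12 = 0.4653 kg·m²; I = I_cm + md² = 0.4653 + 1.41 × 0.9950² = 1.861 kg·m².
T = 2π√(1.861/(1.41 × 3.69 × 0.9950)) = 3.77 s.

3.77 s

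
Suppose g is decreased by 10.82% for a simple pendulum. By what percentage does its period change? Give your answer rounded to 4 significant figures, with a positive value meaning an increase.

5.893%

T ∝ 1/√g, so T'/T = 1/√(0.89180) = 1.0589.
Percentage change in T = (1.0589 − 1) × 100% = 5.893%.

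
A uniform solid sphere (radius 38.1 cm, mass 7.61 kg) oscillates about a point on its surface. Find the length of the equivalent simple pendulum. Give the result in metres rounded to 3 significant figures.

The equivalent simple-pendulum length is L_eq = I/(md), where I is about the pivot and d = 0.3810 m.
I_cm = (2/5)mR² = 0.4419 kg·m², so I = I_cm + md² = 0.4419 + 1.105 = 1.547 kg·m².
L_eq = 1.547/(7.61 × 0.3810) = 0.533 m.

0.533 m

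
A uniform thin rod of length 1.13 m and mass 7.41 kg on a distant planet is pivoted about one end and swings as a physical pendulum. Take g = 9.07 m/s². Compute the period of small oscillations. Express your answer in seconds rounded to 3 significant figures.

1.81 s

For a physical pendulum T = 2π√(I/(mgd)), with d = 0.5650 m from pivot to centre of mass.
I_cm = mL²/12 = 7.41 × 1.13²/12 = 0.7885 kg·m²; I = I_cm + md² = 0.7885 + 7.41 × 0.5650² = 3.154 kg·m².
T = 2π√(3.154/(7.41 × 9.07 × 0.5650)) = 1.81 s.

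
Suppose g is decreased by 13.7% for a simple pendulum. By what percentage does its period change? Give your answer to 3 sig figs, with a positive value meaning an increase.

T ∝ 1/√g, so T'/T = 1/√(0.8630) = 1.076.
Percentage change in T = (1.076 − 1) × 100% = 7.65%.

7.65%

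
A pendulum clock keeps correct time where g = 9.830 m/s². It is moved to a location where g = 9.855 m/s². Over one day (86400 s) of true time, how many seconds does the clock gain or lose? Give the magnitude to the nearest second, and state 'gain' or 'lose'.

The clock's period scales as T ∝ 1/√g, so T'/T = √(9.830/9.855) = 0.998731.
In 86400 s of true time the clock registers 86400/0.998731 = 86509.8 s, so it gains 110 s.

gain 110 s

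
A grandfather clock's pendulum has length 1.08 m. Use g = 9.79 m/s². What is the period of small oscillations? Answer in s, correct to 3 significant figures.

2.09 s

T = 2π√(L/g) = 2π√(1.08/9.79) = 2π × 0.3321 = 2.09 s.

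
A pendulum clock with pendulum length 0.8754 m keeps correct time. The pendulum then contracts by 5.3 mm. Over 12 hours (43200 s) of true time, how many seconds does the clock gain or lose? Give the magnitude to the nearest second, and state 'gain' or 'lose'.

T ∝ √L, so T'/T = √(0.87010/0.8754) = 0.996968.
In 43200 s of true time the clock registers 43200/0.996968 = 43331.4 s, so it gains 131 s.

gain 131 s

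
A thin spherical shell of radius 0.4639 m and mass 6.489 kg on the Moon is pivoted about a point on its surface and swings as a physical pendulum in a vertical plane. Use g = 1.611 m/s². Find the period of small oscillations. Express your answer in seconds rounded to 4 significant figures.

I_cm = (2/3)mr² = 0.93097 kg·m². The pivot is at distance d = 0.4639 m from the centre of mass.
By the parallel-axis theorem, I = I_cm + md² = 0.93097 + 1.3965 = 2.3274 kg·m².
T = 2π√(I/(mgd)) = 2π√(2.3274/(6.489 × 1.611 × 0.4639)) = 4.353 s.

4.353 s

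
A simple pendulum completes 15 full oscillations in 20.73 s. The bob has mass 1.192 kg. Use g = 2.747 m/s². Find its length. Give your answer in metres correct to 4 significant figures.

0.1329 m

T = 20.73/15 = 1.3820 s.
From T = 2π√(L/g), L = gT²/(4π²) = 2.747 × 1.3820²/(4π²) = 0.1329 m.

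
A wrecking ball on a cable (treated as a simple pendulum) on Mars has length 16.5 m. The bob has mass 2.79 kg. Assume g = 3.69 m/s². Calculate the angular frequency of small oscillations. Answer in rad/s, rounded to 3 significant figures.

ω = √(g/L) = √(3.69/16.5) = 0.473 rad/s.

0.473 rad/s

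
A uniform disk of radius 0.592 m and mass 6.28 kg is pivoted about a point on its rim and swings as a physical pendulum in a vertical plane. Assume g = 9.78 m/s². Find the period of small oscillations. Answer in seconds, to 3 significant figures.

1.89 s

I_cm = ½mr² = 1.100 kg·m². The pivot is at distance d = 0.592 m from the centre of mass.
By the parallel-axis theorem, I = I_cm + md² = 1.100 + 2.201 = 3.301 kg·m².
T = 2π√(I/(mgd)) = 2π√(3.301/(6.28 × 9.78 × 0.592)) = 1.89 s.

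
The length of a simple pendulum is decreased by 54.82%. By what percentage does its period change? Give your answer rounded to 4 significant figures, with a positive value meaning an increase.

T ∝ √L, so T'/T = √(0.45180) = 0.67216.
Percentage change in T = (0.67216 − 1) × 100% = -32.78%.

-32.78%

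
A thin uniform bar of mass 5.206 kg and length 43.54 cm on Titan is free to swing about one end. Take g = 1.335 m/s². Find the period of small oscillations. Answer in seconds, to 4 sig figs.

For a physical pendulum T = 2π√(I/(mgd)), with d = 0.21770 m from pivot to centre of mass.
I_cm = mL²/12 = 5.206 × 0.4354²/12 = 0.082243 kg·m²; I = I_cm + md² = 0.082243 + 5.206 × 0.21770² = 0.32897 kg·m².
T = 2π√(0.32897/(5.206 × 1.335 × 0.21770)) = 2.930 s.

2.930 s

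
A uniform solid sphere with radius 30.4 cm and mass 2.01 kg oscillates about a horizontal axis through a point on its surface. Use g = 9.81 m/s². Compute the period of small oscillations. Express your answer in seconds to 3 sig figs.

I_cm = (2/5)mr² = 0.07430 kg·m². The pivot is at distance d = 0.304 m from the centre of mass.
By the parallel-axis theorem, I = I_cm + md² = 0.07430 + 0.1858 = 0.2601 kg·m².
T = 2π√(I/(mgd)) = 2π√(0.2601/(2.01 × 9.81 × 0.304)) = 1.31 s.

1.31 s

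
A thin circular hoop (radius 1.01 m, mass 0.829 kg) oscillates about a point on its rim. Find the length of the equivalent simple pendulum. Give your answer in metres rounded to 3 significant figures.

The equivalent simple-pendulum length is L_eq = I/(md), where I is about the pivot and d = 1.010 m.
I_cm = mR² = 0.8457 kg·m², so I = I_cm + md² = 0.8457 + 0.8457 = 1.691 kg·m².
L_eq = 1.691/(0.829 × 1.010) = 2.02 m.

2.02 m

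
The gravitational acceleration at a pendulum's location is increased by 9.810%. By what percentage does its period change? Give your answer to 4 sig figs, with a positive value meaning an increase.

-4.571%

T ∝ 1/√g, so T'/T = 1/√(1.0981) = 0.95429.
Percentage change in T = (0.95429 − 1) × 100% = -4.571%.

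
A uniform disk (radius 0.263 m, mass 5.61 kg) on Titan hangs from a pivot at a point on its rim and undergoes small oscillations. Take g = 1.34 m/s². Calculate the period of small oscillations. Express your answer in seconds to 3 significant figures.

I_cm = ½mr² = 0.1940 kg·m². The pivot is at distance d = 0.263 m from the centre of mass.
By the parallel-axis theorem, I = I_cm + md² = 0.1940 + 0.3880 = 0.5821 kg·m².
T = 2π√(I/(mgd)) = 2π√(0.5821/(5.61 × 1.34 × 0.263)) = 3.41 s.

3.41 s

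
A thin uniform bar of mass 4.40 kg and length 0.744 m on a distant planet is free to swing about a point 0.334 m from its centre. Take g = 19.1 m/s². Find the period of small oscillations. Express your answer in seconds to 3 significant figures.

For a physical pendulum T = 2π√(I/(mgd)), with d = 0.3340 m from pivot to centre of mass.
I_cm = mL²/12 = 4.40 × 0.744²/12 = 0.2030 kg·m²; I = I_cm + md² = 0.2030 + 4.40 × 0.3340² = 0.6938 kg·m².
T = 2π√(0.6938/(4.40 × 19.1 × 0.3340)) = 0.988 s.

0.988 s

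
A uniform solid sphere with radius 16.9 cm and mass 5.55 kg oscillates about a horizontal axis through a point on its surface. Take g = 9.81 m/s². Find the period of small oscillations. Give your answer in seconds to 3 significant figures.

I_cm = (2/5)mr² = 0.06341 kg·m². The pivot is at distance d = 0.169 m from the centre of mass.
By the parallel-axis theorem, I = I_cm + md² = 0.06341 + 0.1585 = 0.2219 kg·m².
T = 2π√(I/(mgd)) = 2π√(0.2219/(5.55 × 9.81 × 0.169)) = 0.976 s.

0.976 s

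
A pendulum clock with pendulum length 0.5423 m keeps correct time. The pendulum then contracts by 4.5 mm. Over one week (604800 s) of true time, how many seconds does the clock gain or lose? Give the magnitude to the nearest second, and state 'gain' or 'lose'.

gain 2525 s

T ∝ √L, so T'/T = √(0.53780/0.5423) = 0.995842.
In 604800 s of true time the clock registers 604800/0.995842 = 607325.0 s, so it gains 2525 s.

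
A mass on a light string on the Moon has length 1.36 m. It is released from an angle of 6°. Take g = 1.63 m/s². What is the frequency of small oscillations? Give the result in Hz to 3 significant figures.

0.174 Hz

T = 2π√(L/g) = 2π√(1.36/1.63) = 5.739 s, so f = 1/T = 0.174 Hz.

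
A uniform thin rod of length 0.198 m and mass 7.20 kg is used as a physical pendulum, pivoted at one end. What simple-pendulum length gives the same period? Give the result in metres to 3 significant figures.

The equivalent simple-pendulum length is L_eq = I/(md), where I is about the pivot and d = 0.09900 m.
I_cm = (1/12)mL² = 0.02352 kg·m², so I = I_cm + md² = 0.02352 + 0.07057 = 0.09409 kg·m².
L_eq = 0.09409/(7.20 × 0.09900) = 0.132 m.

0.132 m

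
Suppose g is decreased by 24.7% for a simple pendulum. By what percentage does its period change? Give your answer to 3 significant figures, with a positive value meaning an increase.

15.2%

T ∝ 1/√g, so T'/T = 1/√(0.7530) = 1.152.
Percentage change in T = (1.152 − 1) × 100% = 15.2%.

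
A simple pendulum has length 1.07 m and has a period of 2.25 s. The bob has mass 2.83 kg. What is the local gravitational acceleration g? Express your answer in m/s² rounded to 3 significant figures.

8.34 m/s²

From T = 2π√(L/g), g = 4π²L/T² = 4π² × 1.07/2.250² = 8.34 m/s².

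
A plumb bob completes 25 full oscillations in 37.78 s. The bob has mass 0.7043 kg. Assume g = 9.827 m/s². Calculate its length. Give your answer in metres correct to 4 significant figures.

T = 37.78/25 = 1.5112 s.
From T = 2π√(L/g), L = gT²/(4π²) = 9.827 × 1.5112²/(4π²) = 0.5685 m.

0.5685 m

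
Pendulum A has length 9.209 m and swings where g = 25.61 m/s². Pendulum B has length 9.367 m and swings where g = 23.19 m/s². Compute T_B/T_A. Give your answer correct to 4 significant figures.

T = 2π√(L/g), so T_B/T_A = √((L_B/g_B)/(L_A/g_A)) = √((9.367/23.19)/(9.209/25.61)) = 1.060.

1.060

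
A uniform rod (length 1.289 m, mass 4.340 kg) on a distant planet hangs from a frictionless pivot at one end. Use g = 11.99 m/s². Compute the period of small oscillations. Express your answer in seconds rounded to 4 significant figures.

For a physical pendulum T = 2π√(I/(mgd)), with d = 0.64450 m from pivot to centre of mass.
I_cm = mL²/12 = 4.340 × 1.289²/12 = 0.60092 kg·m²; I = I_cm + md² = 0.60092 + 4.340 × 0.64450² = 2.4037 kg·m².
T = 2π√(2.4037/(4.340 × 11.99 × 0.64450)) = 1.682 s.

1.682 s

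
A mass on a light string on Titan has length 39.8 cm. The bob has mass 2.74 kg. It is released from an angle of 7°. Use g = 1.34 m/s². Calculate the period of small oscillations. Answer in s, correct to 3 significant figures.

3.42 s

T = 2π√(L/g) = 2π√(0.398/1.34) = 2π × 0.5450 = 3.42 s.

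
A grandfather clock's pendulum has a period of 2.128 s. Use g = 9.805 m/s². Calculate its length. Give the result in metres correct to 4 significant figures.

From T = 2π√(L/g), L = gT²/(4π²) = 9.805 × 2.1280²/(4π²) = 1.125 m.

1.125 m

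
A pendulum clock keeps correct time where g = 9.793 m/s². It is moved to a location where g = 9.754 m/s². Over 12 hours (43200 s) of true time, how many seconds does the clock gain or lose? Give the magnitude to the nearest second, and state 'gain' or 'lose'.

The clock's period scales as T ∝ 1/√g, so T'/T = √(9.793/9.754) = 1.00200.
In 43200 s of true time the clock registers 43200/1.00200 = 43113.9 s, so it loses 86 s.

lose 86 s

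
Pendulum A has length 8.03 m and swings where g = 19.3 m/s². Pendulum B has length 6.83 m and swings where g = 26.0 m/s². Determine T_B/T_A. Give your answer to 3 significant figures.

0.795

T = 2π√(L/g), so T_B/T_A = √((L_B/g_B)/(L_A/g_A)) = √((6.83/26.0)/(8.03/19.3)) = 0.795.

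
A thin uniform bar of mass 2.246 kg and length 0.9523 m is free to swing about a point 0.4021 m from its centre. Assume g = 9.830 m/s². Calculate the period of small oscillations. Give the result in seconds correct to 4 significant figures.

For a physical pendulum T = 2π√(I/(mgd)), with d = 0.40210 m from pivot to centre of mass.
I_cm = mL²/12 = 2.246 × 0.9523²/12 = 0.16974 kg·m²; I = I_cm + md² = 0.16974 + 2.246 × 0.40210² = 0.53288 kg·m².
T = 2π√(0.53288/(2.246 × 9.830 × 0.40210)) = 1.539 s.

1.539 s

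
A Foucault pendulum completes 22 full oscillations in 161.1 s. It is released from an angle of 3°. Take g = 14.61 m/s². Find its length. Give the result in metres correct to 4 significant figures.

19.84 m

T = 161.1/22 = 7.3227 s.
From T = 2π√(L/g), L = gT²/(4π²) = 14.61 × 7.3227²/(4π²) = 19.84 m.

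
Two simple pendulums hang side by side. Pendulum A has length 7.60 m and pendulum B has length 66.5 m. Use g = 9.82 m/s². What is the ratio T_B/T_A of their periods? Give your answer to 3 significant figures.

T ∝ √L, so T_B/T_A = √(L_B/L_A) = √(66.5/7.60) = 2.96.

2.96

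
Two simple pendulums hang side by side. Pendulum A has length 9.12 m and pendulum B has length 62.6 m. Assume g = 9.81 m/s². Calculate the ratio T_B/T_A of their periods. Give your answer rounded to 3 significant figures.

T ∝ √L, so T_B/T_A = √(L_B/L_A) = √(62.6/9.12) = 2.62.

2.62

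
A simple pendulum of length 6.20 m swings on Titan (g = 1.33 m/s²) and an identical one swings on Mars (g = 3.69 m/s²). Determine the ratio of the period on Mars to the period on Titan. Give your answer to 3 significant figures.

0.600

T ∝ 1/√g, so T₂/T₁ = √(g₁/g₂) = √(1.33/3.69) = 0.600.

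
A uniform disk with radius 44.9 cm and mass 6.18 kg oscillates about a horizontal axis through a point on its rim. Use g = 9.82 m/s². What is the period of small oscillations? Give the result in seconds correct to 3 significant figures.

1.65 s

I_cm = ½mr² = 0.6229 kg·m². The pivot is at distance d = 0.449 m from the centre of mass.
By the parallel-axis theorem, I = I_cm + md² = 0.6229 + 1.246 = 1.869 kg·m².
T = 2π√(I/(mgd)) = 2π√(1.869/(6.18 × 9.82 × 0.449)) = 1.65 s.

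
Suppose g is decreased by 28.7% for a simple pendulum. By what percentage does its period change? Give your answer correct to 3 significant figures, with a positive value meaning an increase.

18.4%

T ∝ 1/√g, so T'/T = 1/√(0.7130) = 1.184.
Percentage change in T = (1.184 − 1) × 100% = 18.4%.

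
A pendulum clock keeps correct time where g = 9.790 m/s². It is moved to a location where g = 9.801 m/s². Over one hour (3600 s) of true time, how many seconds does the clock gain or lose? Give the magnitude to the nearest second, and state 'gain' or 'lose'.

gain 2 s

The clock's period scales as T ∝ 1/√g, so T'/T = √(9.790/9.801) = 0.999439.
In 3600 s of true time the clock registers 3600/0.999439 = 3602.0 s, so it gains 2 s.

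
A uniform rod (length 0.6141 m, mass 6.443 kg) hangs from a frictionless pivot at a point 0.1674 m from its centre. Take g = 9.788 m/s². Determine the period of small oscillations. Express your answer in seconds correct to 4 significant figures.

1.197 s

For a physical pendulum T = 2π√(I/(mgd)), with d = 0.16740 m from pivot to centre of mass.
I_cm = mL²/12 = 6.443 × 0.6141²/12 = 0.20248 kg·m²; I = I_cm + md² = 0.20248 + 6.443 × 0.16740² = 0.38303 kg·m².
T = 2π√(0.38303/(6.443 × 9.788 × 0.16740)) = 1.197 s.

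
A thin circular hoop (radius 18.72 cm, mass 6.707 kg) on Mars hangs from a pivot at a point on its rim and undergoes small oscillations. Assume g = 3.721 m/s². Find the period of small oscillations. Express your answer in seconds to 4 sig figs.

1.993 s

I_cm = mr² = 0.23504 kg·m². The pivot is at distance d = 0.1872 m from the centre of mass.
By the parallel-axis theorem, I = I_cm + md² = 0.23504 + 0.23504 = 0.47008 kg·m².
T = 2π√(I/(mgd)) = 2π√(0.47008/(6.707 × 3.721 × 0.1872)) = 1.993 s.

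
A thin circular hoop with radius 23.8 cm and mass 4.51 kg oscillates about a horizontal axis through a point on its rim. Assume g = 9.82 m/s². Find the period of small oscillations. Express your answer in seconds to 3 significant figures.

1.38 s

I_cm = mr² = 0.2555 kg·m². The pivot is at distance d = 0.238 m from the centre of mass.
By the parallel-axis theorem, I = I_cm + md² = 0.2555 + 0.2555 = 0.5109 kg·m².
T = 2π√(I/(mgd)) = 2π√(0.5109/(4.51 × 9.82 × 0.238)) = 1.38 s.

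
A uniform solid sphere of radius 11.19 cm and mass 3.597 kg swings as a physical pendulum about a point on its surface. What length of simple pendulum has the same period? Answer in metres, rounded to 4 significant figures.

The equivalent simple-pendulum length is L_eq = I/(md), where I is about the pivot and d = 0.11190 m.
I_cm = (2/5)mR² = 0.018016 kg·m², so I = I_cm + md² = 0.018016 + 0.045040 = 0.063056 kg·m².
L_eq = 0.063056/(3.597 × 0.11190) = 0.1567 m.

0.1567 m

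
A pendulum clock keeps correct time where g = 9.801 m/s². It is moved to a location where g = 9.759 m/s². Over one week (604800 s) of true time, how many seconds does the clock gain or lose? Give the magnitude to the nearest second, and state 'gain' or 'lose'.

lose 1297 s

The clock's period scales as T ∝ 1/√g, so T'/T = √(9.801/9.759) = 1.00215.
In 604800 s of true time the clock registers 604800/1.00215 = 603502.7 s, so it loses 1297 s.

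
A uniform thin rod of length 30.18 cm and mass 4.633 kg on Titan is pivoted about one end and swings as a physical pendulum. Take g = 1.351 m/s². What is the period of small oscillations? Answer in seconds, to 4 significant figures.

For a physical pendulum T = 2π√(I/(mgd)), with d = 0.15090 m from pivot to centre of mass.
I_cm = mL²/12 = 4.633 × 0.3018²/12 = 0.035166 kg·m²; I = I_cm + md² = 0.035166 + 4.633 × 0.15090² = 0.14066 kg·m².
T = 2π√(0.14066/(4.633 × 1.351 × 0.15090)) = 2.425 s.

2.425 s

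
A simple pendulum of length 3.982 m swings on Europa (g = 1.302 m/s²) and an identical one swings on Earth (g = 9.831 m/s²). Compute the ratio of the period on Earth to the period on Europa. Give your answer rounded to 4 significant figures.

T ∝ 1/√g, so T₂/T₁ = √(g₁/g₂) = √(1.302/9.831) = 0.3639.

0.3639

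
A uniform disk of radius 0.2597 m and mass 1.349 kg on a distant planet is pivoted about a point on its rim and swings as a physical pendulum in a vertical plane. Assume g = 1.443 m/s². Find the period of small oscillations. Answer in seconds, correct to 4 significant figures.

I_cm = ½mr² = 0.045491 kg·m². The pivot is at distance d = 0.2597 m from the centre of mass.
By the parallel-axis theorem, I = I_cm + md² = 0.045491 + 0.090982 = 0.13647 kg·m².
T = 2π√(I/(mgd)) = 2π√(0.13647/(1.349 × 1.443 × 0.2597)) = 3.265 s.

3.265 s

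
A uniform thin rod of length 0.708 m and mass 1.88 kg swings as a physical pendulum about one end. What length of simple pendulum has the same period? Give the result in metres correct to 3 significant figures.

The equivalent simple-pendulum length is L_eq = I/(md), where I is about the pivot and d = 0.3540 m.
I_cm = (1/12)mL² = 0.07853 kg·m², so I = I_cm + md² = 0.07853 + 0.2356 = 0.3141 kg·m².
L_eq = 0.3141/(1.88 × 0.3540) = 0.472 m.

0.472 m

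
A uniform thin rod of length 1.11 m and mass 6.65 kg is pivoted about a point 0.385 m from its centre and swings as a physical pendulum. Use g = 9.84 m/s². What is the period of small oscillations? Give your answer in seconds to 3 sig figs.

1.62 s

For a physical pendulum T = 2π√(I/(mgd)), with d = 0.3850 m from pivot to centre of mass.
I_cm = mL²/12 = 6.65 × 1.11²/12 = 0.6828 kg·m²; I = I_cm + md² = 0.6828 + 6.65 × 0.3850² = 1.668 kg·m².
T = 2π√(1.668/(6.65 × 9.84 × 0.3850)) = 1.62 s.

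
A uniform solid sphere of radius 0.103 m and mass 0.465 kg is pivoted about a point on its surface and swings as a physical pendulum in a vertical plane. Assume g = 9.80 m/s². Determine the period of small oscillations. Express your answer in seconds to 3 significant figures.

I_cm = (2/5)mr² = 0.001973 kg·m². The pivot is at distance d = 0.103 m from the centre of mass.
By the parallel-axis theorem, I = I_cm + md² = 0.001973 + 0.004933 = 0.006906 kg·m².
T = 2π√(I/(mgd)) = 2π√(0.006906/(0.465 × 9.80 × 0.103)) = 0.762 s.

0.762 s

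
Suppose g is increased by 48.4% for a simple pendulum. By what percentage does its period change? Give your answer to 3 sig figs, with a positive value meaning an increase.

-17.9%

T ∝ 1/√g, so T'/T = 1/√(1.484) = 0.8209.
Percentage change in T = (0.8209 − 1) × 100% = -17.9%.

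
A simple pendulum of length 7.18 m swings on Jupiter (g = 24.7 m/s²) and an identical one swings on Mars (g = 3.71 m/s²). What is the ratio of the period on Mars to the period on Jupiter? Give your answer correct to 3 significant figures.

T ∝ 1/√g, so T₂/T₁ = √(g₁/g₂) = √(24.7/3.71) = 2.58.

2.58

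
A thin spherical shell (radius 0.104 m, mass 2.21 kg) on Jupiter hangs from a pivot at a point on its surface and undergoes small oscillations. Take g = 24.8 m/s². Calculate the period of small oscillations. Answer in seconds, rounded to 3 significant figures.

0.525 s

I_cm = (2/3)mr² = 0.01594 kg·m². The pivot is at distance d = 0.104 m from the centre of mass.
By the parallel-axis theorem, I = I_cm + md² = 0.01594 + 0.02390 = 0.03984 kg·m².
T = 2π√(I/(mgd)) = 2π√(0.03984/(2.21 × 24.8 × 0.104)) = 0.525 s.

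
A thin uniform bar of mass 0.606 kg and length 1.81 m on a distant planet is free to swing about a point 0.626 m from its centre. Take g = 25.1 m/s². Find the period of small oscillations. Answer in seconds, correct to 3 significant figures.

1.29 s

For a physical pendulum T = 2π√(I/(mgd)), with d = 0.6260 m from pivot to centre of mass.
I_cm = mL²/12 = 0.606 × 1.81²/12 = 0.1654 kg·m²; I = I_cm + md² = 0.1654 + 0.606 × 0.6260² = 0.4029 kg·m².
T = 2π√(0.4029/(0.606 × 25.1 × 0.6260)) = 1.29 s.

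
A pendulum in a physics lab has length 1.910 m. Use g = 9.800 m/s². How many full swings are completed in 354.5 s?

T = 2π√(L/g) = 2π√(1.910/9.800) = 2.7739 s.
Number of complete oscillations = ⌊354.5/2.7739⌋ = ⌊127.80⌋ = 127.

127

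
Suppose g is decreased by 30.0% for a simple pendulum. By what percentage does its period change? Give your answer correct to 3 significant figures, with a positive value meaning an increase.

19.5%

T ∝ 1/√g, so T'/T = 1/√(0.7000) = 1.195.
Percentage change in T = (1.195 − 1) × 100% = 19.5%.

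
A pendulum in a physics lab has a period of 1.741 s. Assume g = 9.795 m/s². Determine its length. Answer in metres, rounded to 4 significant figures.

From T = 2π√(L/g), L = gT²/(4π²) = 9.795 × 1.7410²/(4π²) = 0.7520 m.

0.7520 m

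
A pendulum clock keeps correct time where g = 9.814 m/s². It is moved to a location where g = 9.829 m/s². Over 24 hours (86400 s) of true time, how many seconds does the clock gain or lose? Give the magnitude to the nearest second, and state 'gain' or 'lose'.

gain 66 s

The clock's period scales as T ∝ 1/√g, so T'/T = √(9.814/9.829) = 0.999237.
In 86400 s of true time the clock registers 86400/0.999237 = 86466.0 s, so it gains 66 s.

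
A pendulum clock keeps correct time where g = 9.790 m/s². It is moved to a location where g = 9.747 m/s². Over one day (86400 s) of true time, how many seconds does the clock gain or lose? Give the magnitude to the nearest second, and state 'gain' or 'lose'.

lose 190 s

The clock's period scales as T ∝ 1/√g, so T'/T = √(9.790/9.747) = 1.00220.
In 86400 s of true time the clock registers 86400/1.00220 = 86210.0 s, so it loses 190 s.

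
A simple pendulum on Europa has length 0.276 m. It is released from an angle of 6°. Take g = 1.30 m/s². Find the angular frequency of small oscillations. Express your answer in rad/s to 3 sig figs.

ω = √(g/L) = √(1.30/0.276) = 2.17 rad/s.

2.17 rad/s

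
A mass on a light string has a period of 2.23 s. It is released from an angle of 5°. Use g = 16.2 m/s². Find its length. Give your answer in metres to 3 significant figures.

From T = 2π√(L/g), L = gT²/(4π²) = 16.2 × 2.230²/(4π²) = 2.04 m.

2.04 m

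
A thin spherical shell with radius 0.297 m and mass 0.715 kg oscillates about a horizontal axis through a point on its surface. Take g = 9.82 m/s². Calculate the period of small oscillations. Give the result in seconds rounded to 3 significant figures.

I_cm = (2/3)mr² = 0.04205 kg·m². The pivot is at distance d = 0.297 m from the centre of mass.
By the parallel-axis theorem, I = I_cm + md² = 0.04205 + 0.06307 = 0.1051 kg·m².
T = 2π√(I/(mgd)) = 2π√(0.1051/(0.715 × 9.82 × 0.297)) = 1.41 s.

1.41 s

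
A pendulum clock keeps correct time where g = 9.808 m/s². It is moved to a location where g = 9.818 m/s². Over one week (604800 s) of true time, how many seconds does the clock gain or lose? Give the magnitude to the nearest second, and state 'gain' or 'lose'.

The clock's period scales as T ∝ 1/√g, so T'/T = √(9.808/9.818) = 0.999491.
In 604800 s of true time the clock registers 604800/0.999491 = 605108.2 s, so it gains 308 s.

gain 308 s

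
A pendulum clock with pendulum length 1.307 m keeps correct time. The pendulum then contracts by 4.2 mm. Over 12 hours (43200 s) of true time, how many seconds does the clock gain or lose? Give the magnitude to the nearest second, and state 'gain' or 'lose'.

T ∝ √L, so T'/T = √(1.30280/1.307) = 0.998392.
In 43200 s of true time the clock registers 43200/0.998392 = 43269.6 s, so it gains 70 s.

gain 70 s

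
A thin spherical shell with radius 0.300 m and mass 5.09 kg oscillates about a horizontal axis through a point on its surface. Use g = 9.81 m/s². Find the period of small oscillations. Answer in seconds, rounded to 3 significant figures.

1.42 s

I_cm = (2/3)mr² = 0.3054 kg·m². The pivot is at distance d = 0.300 m from the centre of mass.
By the parallel-axis theorem, I = I_cm + md² = 0.3054 + 0.4581 = 0.7635 kg·m².
T = 2π√(I/(mgd)) = 2π√(0.7635/(5.09 × 9.81 × 0.300)) = 1.42 s.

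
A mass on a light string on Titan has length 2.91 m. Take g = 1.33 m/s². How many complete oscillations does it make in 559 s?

60

T = 2π√(L/g) = 2π√(2.91/1.33) = 9.294 s.
Number of complete oscillations = ⌊559/9.294⌋ = ⌊60.15⌋ = 60.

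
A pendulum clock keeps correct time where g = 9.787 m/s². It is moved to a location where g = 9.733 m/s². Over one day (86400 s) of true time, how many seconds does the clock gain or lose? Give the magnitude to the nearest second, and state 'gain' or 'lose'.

The clock's period scales as T ∝ 1/√g, so T'/T = √(9.787/9.733) = 1.00277.
In 86400 s of true time the clock registers 86400/1.00277 = 86161.3 s, so it loses 239 s.

lose 239 s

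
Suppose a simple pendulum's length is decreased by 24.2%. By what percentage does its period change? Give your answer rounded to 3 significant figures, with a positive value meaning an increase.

T ∝ √L, so T'/T = √(0.7580) = 0.8706.
Percentage change in T = (0.8706 − 1) × 100% = -12.9%.

-12.9%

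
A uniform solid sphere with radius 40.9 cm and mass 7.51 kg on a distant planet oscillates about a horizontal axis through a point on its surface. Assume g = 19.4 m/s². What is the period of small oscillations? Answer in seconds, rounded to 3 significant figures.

I_cm = (2/5)mr² = 0.5025 kg·m². The pivot is at distance d = 0.409 m from the centre of mass.
By the parallel-axis theorem, I = I_cm + md² = 0.5025 + 1.256 = 1.759 kg·m².
T = 2π√(I/(mgd)) = 2π√(1.759/(7.51 × 19.4 × 0.409)) = 1.08 s.

1.08 s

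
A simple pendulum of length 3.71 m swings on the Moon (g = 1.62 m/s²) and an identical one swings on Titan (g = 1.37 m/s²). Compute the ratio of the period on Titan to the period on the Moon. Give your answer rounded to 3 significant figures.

1.09

T ∝ 1/√g, so T₂/T₁ = √(g₁/g₂) = √(1.62/1.37) = 1.09.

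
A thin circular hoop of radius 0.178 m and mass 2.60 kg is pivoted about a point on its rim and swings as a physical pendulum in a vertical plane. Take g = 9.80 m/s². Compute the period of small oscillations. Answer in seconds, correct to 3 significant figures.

I_cm = mr² = 0.08238 kg·m². The pivot is at distance d = 0.178 m from the centre of mass.
By the parallel-axis theorem, I = I_cm + md² = 0.08238 + 0.08238 = 0.1648 kg·m².
T = 2π√(I/(mgd)) = 2π√(0.1648/(2.60 × 9.80 × 0.178)) = 1.20 s.

1.20 s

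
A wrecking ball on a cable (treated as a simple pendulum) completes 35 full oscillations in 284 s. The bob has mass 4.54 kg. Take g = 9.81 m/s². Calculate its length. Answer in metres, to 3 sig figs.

16.4 m

T = 284/35 = 8.114 s.
From T = 2π√(L/g), L = gT²/(4π²) = 9.81 × 8.114²/(4π²) = 16.4 m.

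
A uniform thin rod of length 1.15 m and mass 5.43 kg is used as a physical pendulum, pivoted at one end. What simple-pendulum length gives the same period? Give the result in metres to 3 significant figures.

0.767 m

The equivalent simple-pendulum length is L_eq = I/(md), where I is about the pivot and d = 0.5750 m.
I_cm = (1/12)mL² = 0.5984 kg·m², so I = I_cm + md² = 0.5984 + 1.795 = 2.394 kg·m².
L_eq = 2.394/(5.43 × 0.5750) = 0.767 m.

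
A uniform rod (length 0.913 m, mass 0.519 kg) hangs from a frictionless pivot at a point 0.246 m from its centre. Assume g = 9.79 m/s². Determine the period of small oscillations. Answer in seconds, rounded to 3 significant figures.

For a physical pendulum T = 2π√(I/(mgd)), with d = 0.2460 m from pivot to centre of mass.
I_cm = mL²/12 = 0.519 × 0.913²/12 = 0.03605 kg·m²; I = I_cm + md² = 0.03605 + 0.519 × 0.2460² = 0.06746 kg·m².
T = 2π√(0.06746/(0.519 × 9.79 × 0.2460)) = 1.46 s.

1.46 s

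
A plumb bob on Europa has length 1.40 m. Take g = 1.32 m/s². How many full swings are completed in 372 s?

T = 2π√(L/g) = 2π√(1.40/1.32) = 6.471 s.
Number of complete oscillations = ⌊372/6.471⌋ = ⌊57.49⌋ = 57.

57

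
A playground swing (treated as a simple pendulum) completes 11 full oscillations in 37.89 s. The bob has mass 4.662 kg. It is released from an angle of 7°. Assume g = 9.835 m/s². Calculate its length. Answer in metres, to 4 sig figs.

2.956 m

T = 37.89/11 = 3.4445 s.
From T = 2π√(L/g), L = gT²/(4π²) = 9.835 × 3.4445²/(4π²) = 2.956 m.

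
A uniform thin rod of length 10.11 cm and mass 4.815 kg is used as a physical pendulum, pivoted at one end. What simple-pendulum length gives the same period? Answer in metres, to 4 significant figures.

The equivalent simple-pendulum length is L_eq = I/(md), where I is about the pivot and d = 0.050550 m.
I_cm = (1/12)mL² = 0.0041013 kg·m², so I = I_cm + md² = 0.0041013 + 0.012304 = 0.016405 kg·m².
L_eq = 0.016405/(4.815 × 0.050550) = 0.06740 m.

0.06740 m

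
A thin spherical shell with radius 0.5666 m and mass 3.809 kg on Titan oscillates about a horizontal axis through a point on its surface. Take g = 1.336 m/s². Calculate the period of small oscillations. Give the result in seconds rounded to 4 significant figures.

I_cm = (2/3)mr² = 0.81522 kg·m². The pivot is at distance d = 0.5666 m from the centre of mass.
By the parallel-axis theorem, I = I_cm + md² = 0.81522 + 1.2228 = 2.0380 kg·m².
T = 2π√(I/(mgd)) = 2π√(2.0380/(3.809 × 1.336 × 0.5666)) = 5.282 s.

5.282 s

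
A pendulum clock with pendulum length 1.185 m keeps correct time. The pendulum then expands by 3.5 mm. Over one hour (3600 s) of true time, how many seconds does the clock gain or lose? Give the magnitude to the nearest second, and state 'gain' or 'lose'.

T ∝ √L, so T'/T = √(1.18850/1.185) = 1.00148.
In 3600 s of true time the clock registers 3600/1.00148 = 3594.7 s, so it loses 5 s.

lose 5 s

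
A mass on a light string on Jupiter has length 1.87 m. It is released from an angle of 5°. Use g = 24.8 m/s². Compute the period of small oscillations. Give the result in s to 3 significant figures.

T = 2π√(L/g) = 2π√(1.87/24.8) = 2π × 0.2746 = 1.73 s.

1.73 s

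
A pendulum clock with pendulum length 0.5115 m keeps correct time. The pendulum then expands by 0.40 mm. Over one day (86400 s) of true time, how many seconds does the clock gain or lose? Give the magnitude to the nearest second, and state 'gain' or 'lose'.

lose 34 s

T ∝ √L, so T'/T = √(0.51190/0.5115) = 1.00039.
In 86400 s of true time the clock registers 86400/1.00039 = 86366.2 s, so it loses 34 s.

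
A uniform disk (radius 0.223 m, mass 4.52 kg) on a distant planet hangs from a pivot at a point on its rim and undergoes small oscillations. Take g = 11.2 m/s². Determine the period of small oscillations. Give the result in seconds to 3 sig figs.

1.09 s

I_cm = ½mr² = 0.1124 kg·m². The pivot is at distance d = 0.223 m from the centre of mass.
By the parallel-axis theorem, I = I_cm + md² = 0.1124 + 0.2248 = 0.3372 kg·m².
T = 2π√(I/(mgd)) = 2π√(0.3372/(4.52 × 11.2 × 0.223)) = 1.09 s.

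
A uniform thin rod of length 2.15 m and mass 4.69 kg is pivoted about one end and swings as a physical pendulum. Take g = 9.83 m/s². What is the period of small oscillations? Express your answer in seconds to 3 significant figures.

For a physical pendulum T = 2π√(I/(mgd)), with d = 1.075 m from pivot to centre of mass.
I_cm = mL²/12 = 4.69 × 2.15²/12 = 1.807 kg·m²; I = I_cm + md² = 1.807 + 4.69 × 1.075² = 7.227 kg·m².
T = 2π√(7.227/(4.69 × 9.83 × 1.075)) = 2.40 s.

2.40 s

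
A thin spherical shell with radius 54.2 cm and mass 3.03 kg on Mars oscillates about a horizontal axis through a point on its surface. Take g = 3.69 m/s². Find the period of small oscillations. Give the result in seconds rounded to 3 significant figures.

3.11 s

I_cm = (2/3)mr² = 0.5934 kg·m². The pivot is at distance d = 0.542 m from the centre of mass.
By the parallel-axis theorem, I = I_cm + md² = 0.5934 + 0.8901 = 1.484 kg·m².
T = 2π√(I/(mgd)) = 2π√(1.484/(3.03 × 3.69 × 0.542)) = 3.11 s.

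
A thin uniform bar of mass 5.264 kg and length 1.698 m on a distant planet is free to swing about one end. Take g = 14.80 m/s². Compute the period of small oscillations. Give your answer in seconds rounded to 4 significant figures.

For a physical pendulum T = 2π√(I/(mgd)), with d = 0.84900 m from pivot to centre of mass.
I_cm = mL²/12 = 5.264 × 1.698²/12 = 1.2648 kg·m²; I = I_cm + md² = 1.2648 + 5.264 × 0.84900² = 5.0591 kg·m².
T = 2π√(5.0591/(5.264 × 14.80 × 0.84900)) = 1.738 s.

1.738 s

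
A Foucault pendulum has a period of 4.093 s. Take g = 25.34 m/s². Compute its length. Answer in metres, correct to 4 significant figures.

From T = 2π√(L/g), L = gT²/(4π²) = 25.34 × 4.0930²/(4π²) = 10.75 m.

10.75 m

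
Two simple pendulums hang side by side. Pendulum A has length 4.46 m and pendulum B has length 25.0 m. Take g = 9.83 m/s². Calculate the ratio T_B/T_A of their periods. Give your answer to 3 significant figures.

2.37

T ∝ √L, so T_B/T_A = √(L_B/L_A) = √(25.0/4.46) = 2.37.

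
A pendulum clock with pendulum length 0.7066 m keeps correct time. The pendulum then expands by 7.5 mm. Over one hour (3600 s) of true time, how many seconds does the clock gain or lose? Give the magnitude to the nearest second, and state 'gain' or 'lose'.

T ∝ √L, so T'/T = √(0.71410/0.7066) = 1.00529.
In 3600 s of true time the clock registers 3600/1.00529 = 3581.0 s, so it loses 19 s.

lose 19 s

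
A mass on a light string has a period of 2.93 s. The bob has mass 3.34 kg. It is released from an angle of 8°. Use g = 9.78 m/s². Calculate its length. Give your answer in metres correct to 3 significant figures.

From T = 2π√(L/g), L = gT²/(4π²) = 9.78 × 2.930²/(4π²) = 2.13 m.

2.13 m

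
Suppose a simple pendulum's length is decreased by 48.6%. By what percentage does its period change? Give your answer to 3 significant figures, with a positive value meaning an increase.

-28.3%

T ∝ √L, so T'/T = √(0.5140) = 0.7169.
Percentage change in T = (0.7169 − 1) × 100% = -28.3%.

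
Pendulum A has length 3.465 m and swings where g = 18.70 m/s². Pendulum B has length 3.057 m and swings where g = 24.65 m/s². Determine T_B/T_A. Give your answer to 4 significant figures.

0.8181

T = 2π√(L/g), so T_B/T_A = √((L_B/g_B)/(L_A/g_A)) = √((3.057/24.65)/(3.465/18.70)) = 0.8181.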